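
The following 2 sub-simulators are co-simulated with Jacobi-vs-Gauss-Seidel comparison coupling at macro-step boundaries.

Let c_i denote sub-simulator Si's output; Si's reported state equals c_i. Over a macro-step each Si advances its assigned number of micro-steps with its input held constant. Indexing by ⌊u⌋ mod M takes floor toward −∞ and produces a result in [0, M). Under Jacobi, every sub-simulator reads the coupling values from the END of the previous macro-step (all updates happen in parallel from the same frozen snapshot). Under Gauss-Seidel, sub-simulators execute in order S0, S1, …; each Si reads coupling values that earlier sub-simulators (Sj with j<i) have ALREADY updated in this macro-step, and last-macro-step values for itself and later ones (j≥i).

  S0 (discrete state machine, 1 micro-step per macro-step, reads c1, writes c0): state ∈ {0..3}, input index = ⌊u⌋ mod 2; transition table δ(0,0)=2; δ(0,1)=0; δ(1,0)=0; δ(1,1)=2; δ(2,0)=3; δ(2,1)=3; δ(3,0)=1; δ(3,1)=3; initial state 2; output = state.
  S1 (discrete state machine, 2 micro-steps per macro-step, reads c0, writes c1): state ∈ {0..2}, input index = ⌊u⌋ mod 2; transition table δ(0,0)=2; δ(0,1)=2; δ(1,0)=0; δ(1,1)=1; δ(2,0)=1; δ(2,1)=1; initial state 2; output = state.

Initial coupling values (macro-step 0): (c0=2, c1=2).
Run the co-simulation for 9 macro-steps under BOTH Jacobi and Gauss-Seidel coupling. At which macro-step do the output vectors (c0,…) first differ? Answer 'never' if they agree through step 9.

first divergence at macro-step: 1

[Jacobi] macro 1: S0 reads c1=2 → after 1×micro: 3; S1 reads c0=2 → after 2×micro: 0 ⇒ (c0=3, c1=0)
[Jacobi] macro 2: S0 reads c1=0 → after 1×micro: 1; S1 reads c0=3 → after 2×micro: 1 ⇒ (c0=1, c1=1)
[Jacobi] macro 3: S0 reads c1=1 → after 1×micro: 2; S1 reads c0=1 → after 2×micro: 1 ⇒ (c0=2, c1=1)
[Jacobi] macro 4: S0 reads c1=1 → after 1×micro: 3; S1 reads c0=2 → after 2×micro: 2 ⇒ (c0=3, c1=2)
[Jacobi] macro 5: S0 reads c1=2 → after 1×micro: 1; S1 reads c0=3 → after 2×micro: 1 ⇒ (c0=1, c1=1)
[Jacobi] macro 6: S0 reads c1=1 → after 1×micro: 2; S1 reads c0=1 → after 2×micro: 1 ⇒ (c0=2, c1=1)
[Jacobi] macro 7: S0 reads c1=1 → after 1×micro: 3; S1 reads c0=2 → after 2×micro: 2 ⇒ (c0=3, c1=2)
[Jacobi] macro 8: S0 reads c1=2 → after 1×micro: 1; S1 reads c0=3 → after 2×micro: 1 ⇒ (c0=1, c1=1)
[Jacobi] macro 9: S0 reads c1=1 → after 1×micro: 2; S1 reads c0=1 → after 2×micro: 1 ⇒ (c0=2, c1=1)
[Gauss-Seidel] macro 1: S0 reads c1=2 → after 1×micro: 3; S1 reads c0=3 → after 2×micro: 1 ⇒ (c0=3, c1=1)
[Gauss-Seidel] macro 2: S0 reads c1=1 → after 1×micro: 3; S1 reads c0=3 → after 2×micro: 1 ⇒ (c0=3, c1=1)
[Gauss-Seidel] macro 3: S0 reads c1=1 → after 1×micro: 3; S1 reads c0=3 → after 2×micro: 1 ⇒ (c0=3, c1=1)
[Gauss-Seidel] macro 4: S0 reads c1=1 → after 1×micro: 3; S1 reads c0=3 → after 2×micro: 1 ⇒ (c0=3, c1=1)
[Gauss-Seidel] macro 5: S0 reads c1=1 → after 1×micro: 3; S1 reads c0=3 → after 2×micro: 1 ⇒ (c0=3, c1=1)
[Gauss-Seidel] macro 6: S0 reads c1=1 → after 1×micro: 3; S1 reads c0=3 → after 2×micro: 1 ⇒ (c0=3, c1=1)
[Gauss-Seidel] macro 7: S0 reads c1=1 → after 1×micro: 3; S1 reads c0=3 → after 2×micro: 1 ⇒ (c0=3, c1=1)
[Gauss-Seidel] macro 8: S0 reads c1=1 → after 1×micro: 3; S1 reads c0=3 → after 2×micro: 1 ⇒ (c0=3, c1=1)
[Gauss-Seidel] macro 9: S0 reads c1=1 → after 1×micro: 3; S1 reads c0=3 → after 2×micro: 1 ⇒ (c0=3, c1=1)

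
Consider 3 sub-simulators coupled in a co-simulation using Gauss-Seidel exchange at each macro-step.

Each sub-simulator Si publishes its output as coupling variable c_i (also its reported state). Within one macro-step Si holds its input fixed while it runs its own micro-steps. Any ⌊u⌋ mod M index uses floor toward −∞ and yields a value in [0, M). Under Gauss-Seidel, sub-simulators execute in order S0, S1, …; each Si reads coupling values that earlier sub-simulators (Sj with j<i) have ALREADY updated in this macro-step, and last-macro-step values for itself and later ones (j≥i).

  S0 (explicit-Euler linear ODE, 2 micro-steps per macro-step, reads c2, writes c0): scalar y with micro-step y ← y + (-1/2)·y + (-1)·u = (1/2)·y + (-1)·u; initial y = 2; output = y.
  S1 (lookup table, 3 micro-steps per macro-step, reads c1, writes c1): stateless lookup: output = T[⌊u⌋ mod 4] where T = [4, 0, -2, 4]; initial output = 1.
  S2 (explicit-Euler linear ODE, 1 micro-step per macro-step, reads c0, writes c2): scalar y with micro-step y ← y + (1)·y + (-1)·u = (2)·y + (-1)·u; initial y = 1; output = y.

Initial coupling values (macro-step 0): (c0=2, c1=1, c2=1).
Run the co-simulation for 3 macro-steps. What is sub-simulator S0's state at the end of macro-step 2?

S0 state at macro-step 2 = -19/4

macro 1: S0 reads c2=1 → after 2×micro: -1; S1 reads c1=1 → after 3×micro: 0; S2 reads c0=-1 → after 1×micro: 3 ⇒ (c0=-1, c1=0, c2=3)
macro 2: S0 reads c2=3 → after 2×micro: -19/4; S1 reads c1=0 → after 3×micro: 4; S2 reads c0=-19/4 → after 1×micro: 43/4 ⇒ (c0=-19/4, c1=4, c2=43/4)
macro 3: S0 reads c2=43/4 → after 2×micro: -277/16; S1 reads c1=4 → after 3×micro: 4; S2 reads c0=-277/16 → after 1×micro: 621/16 ⇒ (c0=-277/16, c1=4, c2=621/16)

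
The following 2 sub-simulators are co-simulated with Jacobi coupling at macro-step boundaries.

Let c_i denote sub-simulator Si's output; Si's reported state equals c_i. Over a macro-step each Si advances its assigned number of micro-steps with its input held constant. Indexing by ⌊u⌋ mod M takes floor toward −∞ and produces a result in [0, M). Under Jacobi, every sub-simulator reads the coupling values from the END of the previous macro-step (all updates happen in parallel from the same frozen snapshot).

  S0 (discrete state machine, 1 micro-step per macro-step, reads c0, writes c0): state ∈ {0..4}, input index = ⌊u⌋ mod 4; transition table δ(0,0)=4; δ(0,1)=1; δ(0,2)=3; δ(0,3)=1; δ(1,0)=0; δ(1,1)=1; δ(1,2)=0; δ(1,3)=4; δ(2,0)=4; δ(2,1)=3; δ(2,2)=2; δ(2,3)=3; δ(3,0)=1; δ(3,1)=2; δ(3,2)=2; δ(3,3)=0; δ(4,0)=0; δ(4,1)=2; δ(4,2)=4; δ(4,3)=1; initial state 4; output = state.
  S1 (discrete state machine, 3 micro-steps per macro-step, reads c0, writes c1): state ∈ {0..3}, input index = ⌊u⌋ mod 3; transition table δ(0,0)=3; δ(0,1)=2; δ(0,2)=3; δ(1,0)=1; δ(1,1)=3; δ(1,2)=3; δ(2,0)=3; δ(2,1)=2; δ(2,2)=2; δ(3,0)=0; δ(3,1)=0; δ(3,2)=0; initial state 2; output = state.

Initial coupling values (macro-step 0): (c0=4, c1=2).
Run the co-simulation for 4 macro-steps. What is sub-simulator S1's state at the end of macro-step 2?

macro 1: S0 reads c0=4 → after 1×micro: 0; S1 reads c0=4 → after 3×micro: 2 ⇒ (c0=0, c1=2)
macro 2: S0 reads c0=0 → after 1×micro: 4; S1 reads c0=0 → after 3×micro: 3 ⇒ (c0=4, c1=3)
macro 3: S0 reads c0=4 → after 1×micro: 0; S1 reads c0=4 → after 3×micro: 2 ⇒ (c0=0, c1=2)
macro 4: S0 reads c0=0 → after 1×micro: 4; S1 reads c0=0 → after 3×micro: 3 ⇒ (c0=4, c1=3)

S1 state at macro-step 2 = 3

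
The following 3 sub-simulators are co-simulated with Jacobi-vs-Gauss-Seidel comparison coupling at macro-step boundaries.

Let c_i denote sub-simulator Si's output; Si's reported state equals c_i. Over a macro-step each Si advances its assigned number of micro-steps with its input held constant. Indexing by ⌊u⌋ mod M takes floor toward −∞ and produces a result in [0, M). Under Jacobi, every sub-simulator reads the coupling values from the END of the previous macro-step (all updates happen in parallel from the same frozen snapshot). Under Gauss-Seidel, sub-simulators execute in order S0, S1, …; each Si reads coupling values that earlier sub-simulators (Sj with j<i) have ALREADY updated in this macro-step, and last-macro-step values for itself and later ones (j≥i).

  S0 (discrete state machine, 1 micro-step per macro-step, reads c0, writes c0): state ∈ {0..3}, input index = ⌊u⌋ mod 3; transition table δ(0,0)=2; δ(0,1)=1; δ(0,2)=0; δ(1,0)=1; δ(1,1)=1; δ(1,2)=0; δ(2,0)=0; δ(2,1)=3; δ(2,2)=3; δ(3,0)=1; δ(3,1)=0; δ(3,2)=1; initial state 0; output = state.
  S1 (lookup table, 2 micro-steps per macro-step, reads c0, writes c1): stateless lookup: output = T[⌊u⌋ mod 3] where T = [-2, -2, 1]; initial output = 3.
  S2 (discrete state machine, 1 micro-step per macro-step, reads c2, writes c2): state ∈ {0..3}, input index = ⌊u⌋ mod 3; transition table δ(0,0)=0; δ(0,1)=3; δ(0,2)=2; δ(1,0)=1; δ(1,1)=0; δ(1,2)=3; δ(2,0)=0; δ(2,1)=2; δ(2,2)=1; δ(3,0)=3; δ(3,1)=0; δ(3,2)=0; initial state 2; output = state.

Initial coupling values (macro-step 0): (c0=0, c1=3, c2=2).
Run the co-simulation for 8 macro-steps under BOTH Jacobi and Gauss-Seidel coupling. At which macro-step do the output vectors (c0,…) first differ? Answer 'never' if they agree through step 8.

[Jacobi] macro 1: S0 reads c0=0 → after 1×micro: 2; S1 reads c0=0 → after 2×micro: -2; S2 reads c2=2 → after 1×micro: 1 ⇒ (c0=2, c1=-2, c2=1)
[Jacobi] macro 2: S0 reads c0=2 → after 1×micro: 3; S1 reads c0=2 → after 2×micro: 1; S2 reads c2=1 → after 1×micro: 0 ⇒ (c0=3, c1=1, c2=0)
[Jacobi] macro 3: S0 reads c0=3 → after 1×micro: 1; S1 reads c0=3 → after 2×micro: -2; S2 reads c2=0 → after 1×micro: 0 ⇒ (c0=1, c1=-2, c2=0)
[Jacobi] macro 4: S0 reads c0=1 → after 1×micro: 1; S1 reads c0=1 → after 2×micro: -2; S2 reads c2=0 → after 1×micro: 0 ⇒ (c0=1, c1=-2, c2=0)
[Jacobi] macro 5: S0 reads c0=1 → after 1×micro: 1; S1 reads c0=1 → after 2×micro: -2; S2 reads c2=0 → after 1×micro: 0 ⇒ (c0=1, c1=-2, c2=0)
[Jacobi] macro 6: S0 reads c0=1 → after 1×micro: 1; S1 reads c0=1 → after 2×micro: -2; S2 reads c2=0 → after 1×micro: 0 ⇒ (c0=1, c1=-2, c2=0)
[Jacobi] macro 7: S0 reads c0=1 → after 1×micro: 1; S1 reads c0=1 → after 2×micro: -2; S2 reads c2=0 → after 1×micro: 0 ⇒ (c0=1, c1=-2, c2=0)
[Jacobi] macro 8: S0 reads c0=1 → after 1×micro: 1; S1 reads c0=1 → after 2×micro: -2; S2 reads c2=0 → after 1×micro: 0 ⇒ (c0=1, c1=-2, c2=0)
[Gauss-Seidel] macro 1: S0 reads c0=0 → after 1×micro: 2; S1 reads c0=2 → after 2×micro: 1; S2 reads c2=2 → after 1×micro: 1 ⇒ (c0=2, c1=1, c2=1)
[Gauss-Seidel] macro 2: S0 reads c0=2 → after 1×micro: 3; S1 reads c0=3 → after 2×micro: -2; S2 reads c2=1 → after 1×micro: 0 ⇒ (c0=3, c1=-2, c2=0)
[Gauss-Seidel] macro 3: S0 reads c0=3 → after 1×micro: 1; S1 reads c0=1 → after 2×micro: -2; S2 reads c2=0 → after 1×micro: 0 ⇒ (c0=1, c1=-2, c2=0)
[Gauss-Seidel] macro 4: S0 reads c0=1 → after 1×micro: 1; S1 reads c0=1 → after 2×micro: -2; S2 reads c2=0 → after 1×micro: 0 ⇒ (c0=1, c1=-2, c2=0)
[Gauss-Seidel] macro 5: S0 reads c0=1 → after 1×micro: 1; S1 reads c0=1 → after 2×micro: -2; S2 reads c2=0 → after 1×micro: 0 ⇒ (c0=1, c1=-2, c2=0)
[Gauss-Seidel] macro 6: S0 reads c0=1 → after 1×micro: 1; S1 reads c0=1 → after 2×micro: -2; S2 reads c2=0 → after 1×micro: 0 ⇒ (c0=1, c1=-2, c2=0)
[Gauss-Seidel] macro 7: S0 reads c0=1 → after 1×micro: 1; S1 reads c0=1 → after 2×micro: -2; S2 reads c2=0 → after 1×micro: 0 ⇒ (c0=1, c1=-2, c2=0)
[Gauss-Seidel] macro 8: S0 reads c0=1 → after 1×micro: 1; S1 reads c0=1 → after 2×micro: -2; S2 reads c2=0 → after 1×micro: 0 ⇒ (c0=1, c1=-2, c2=0)

first divergence at macro-step: 1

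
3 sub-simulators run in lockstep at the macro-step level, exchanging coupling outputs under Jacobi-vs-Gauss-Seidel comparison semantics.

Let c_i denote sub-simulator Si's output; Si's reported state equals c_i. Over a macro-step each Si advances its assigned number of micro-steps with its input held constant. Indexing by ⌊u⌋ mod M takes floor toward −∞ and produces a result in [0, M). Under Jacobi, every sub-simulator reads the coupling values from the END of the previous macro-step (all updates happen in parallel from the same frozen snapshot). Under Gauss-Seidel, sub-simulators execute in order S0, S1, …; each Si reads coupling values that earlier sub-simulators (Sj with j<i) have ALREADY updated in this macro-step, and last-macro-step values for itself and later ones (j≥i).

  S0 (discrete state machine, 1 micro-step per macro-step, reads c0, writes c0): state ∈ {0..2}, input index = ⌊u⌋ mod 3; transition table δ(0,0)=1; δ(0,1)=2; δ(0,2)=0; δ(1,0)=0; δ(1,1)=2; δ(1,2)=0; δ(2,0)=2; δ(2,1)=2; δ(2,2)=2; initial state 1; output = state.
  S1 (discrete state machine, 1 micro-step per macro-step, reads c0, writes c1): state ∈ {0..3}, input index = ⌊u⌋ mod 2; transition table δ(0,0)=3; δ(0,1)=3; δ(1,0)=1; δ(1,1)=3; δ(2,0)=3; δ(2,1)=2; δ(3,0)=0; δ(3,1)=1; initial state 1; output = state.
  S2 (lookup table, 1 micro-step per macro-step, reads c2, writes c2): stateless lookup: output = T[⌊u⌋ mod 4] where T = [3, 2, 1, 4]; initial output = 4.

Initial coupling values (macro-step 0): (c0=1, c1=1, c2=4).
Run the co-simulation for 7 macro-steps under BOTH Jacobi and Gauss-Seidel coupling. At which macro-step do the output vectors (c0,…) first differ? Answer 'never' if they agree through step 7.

[Jacobi] macro 1: S0 reads c0=1 → after 1×micro: 2; S1 reads c0=1 → after 1×micro: 3; S2 reads c2=4 → after 1×micro: 3 ⇒ (c0=2, c1=3, c2=3)
[Jacobi] macro 2: S0 reads c0=2 → after 1×micro: 2; S1 reads c0=2 → after 1×micro: 0; S2 reads c2=3 → after 1×micro: 4 ⇒ (c0=2, c1=0, c2=4)
[Jacobi] macro 3: S0 reads c0=2 → after 1×micro: 2; S1 reads c0=2 → after 1×micro: 3; S2 reads c2=4 → after 1×micro: 3 ⇒ (c0=2, c1=3, c2=3)
[Jacobi] macro 4: S0 reads c0=2 → after 1×micro: 2; S1 reads c0=2 → after 1×micro: 0; S2 reads c2=3 → after 1×micro: 4 ⇒ (c0=2, c1=0, c2=4)
[Jacobi] macro 5: S0 reads c0=2 → after 1×micro: 2; S1 reads c0=2 → after 1×micro: 3; S2 reads c2=4 → after 1×micro: 3 ⇒ (c0=2, c1=3, c2=3)
[Jacobi] macro 6: S0 reads c0=2 → after 1×micro: 2; S1 reads c0=2 → after 1×micro: 0; S2 reads c2=3 → after 1×micro: 4 ⇒ (c0=2, c1=0, c2=4)
[Jacobi] macro 7: S0 reads c0=2 → after 1×micro: 2; S1 reads c0=2 → after 1×micro: 3; S2 reads c2=4 → after 1×micro: 3 ⇒ (c0=2, c1=3, c2=3)
[Gauss-Seidel] macro 1: S0 reads c0=1 → after 1×micro: 2; S1 reads c0=2 → after 1×micro: 1; S2 reads c2=4 → after 1×micro: 3 ⇒ (c0=2, c1=1, c2=3)
[Gauss-Seidel] macro 2: S0 reads c0=2 → after 1×micro: 2; S1 reads c0=2 → after 1×micro: 1; S2 reads c2=3 → after 1×micro: 4 ⇒ (c0=2, c1=1, c2=4)
[Gauss-Seidel] macro 3: S0 reads c0=2 → after 1×micro: 2; S1 reads c0=2 → after 1×micro: 1; S2 reads c2=4 → after 1×micro: 3 ⇒ (c0=2, c1=1, c2=3)
[Gauss-Seidel] macro 4: S0 reads c0=2 → after 1×micro: 2; S1 reads c0=2 → after 1×micro: 1; S2 reads c2=3 → after 1×micro: 4 ⇒ (c0=2, c1=1, c2=4)
[Gauss-Seidel] macro 5: S0 reads c0=2 → after 1×micro: 2; S1 reads c0=2 → after 1×micro: 1; S2 reads c2=4 → after 1×micro: 3 ⇒ (c0=2, c1=1, c2=3)
[Gauss-Seidel] macro 6: S0 reads c0=2 → after 1×micro: 2; S1 reads c0=2 → after 1×micro: 1; S2 reads c2=3 → after 1×micro: 4 ⇒ (c0=2, c1=1, c2=4)
[Gauss-Seidel] macro 7: S0 reads c0=2 → after 1×micro: 2; S1 reads c0=2 → after 1×micro: 1; S2 reads c2=4 → after 1×micro: 3 ⇒ (c0=2, c1=1, c2=3)

first divergence at macro-step: 1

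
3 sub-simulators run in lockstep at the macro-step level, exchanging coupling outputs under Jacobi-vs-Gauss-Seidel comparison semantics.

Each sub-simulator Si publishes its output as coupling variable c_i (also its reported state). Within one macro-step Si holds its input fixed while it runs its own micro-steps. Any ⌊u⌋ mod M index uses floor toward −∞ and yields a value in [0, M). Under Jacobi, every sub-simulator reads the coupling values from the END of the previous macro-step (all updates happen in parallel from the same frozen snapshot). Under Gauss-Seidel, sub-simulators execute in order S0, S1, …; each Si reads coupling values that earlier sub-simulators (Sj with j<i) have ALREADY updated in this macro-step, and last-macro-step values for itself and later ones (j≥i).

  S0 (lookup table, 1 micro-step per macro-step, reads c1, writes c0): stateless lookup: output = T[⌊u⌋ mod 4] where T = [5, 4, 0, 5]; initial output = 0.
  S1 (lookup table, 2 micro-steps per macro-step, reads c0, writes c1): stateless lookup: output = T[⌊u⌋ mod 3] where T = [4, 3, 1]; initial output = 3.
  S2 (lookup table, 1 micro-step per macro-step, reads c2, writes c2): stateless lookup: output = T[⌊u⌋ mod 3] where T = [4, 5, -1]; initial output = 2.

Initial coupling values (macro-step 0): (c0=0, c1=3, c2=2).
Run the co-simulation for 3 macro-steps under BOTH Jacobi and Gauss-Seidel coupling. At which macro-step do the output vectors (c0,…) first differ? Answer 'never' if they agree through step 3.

first divergence at macro-step: 1

[Jacobi] macro 1: S0 reads c1=3 → after 1×micro: 5; S1 reads c0=0 → after 2×micro: 4; S2 reads c2=2 → after 1×micro: -1 ⇒ (c0=5, c1=4, c2=-1)
[Jacobi] macro 2: S0 reads c1=4 → after 1×micro: 5; S1 reads c0=5 → after 2×micro: 1; S2 reads c2=-1 → after 1×micro: -1 ⇒ (c0=5, c1=1, c2=-1)
[Jacobi] macro 3: S0 reads c1=1 → after 1×micro: 4; S1 reads c0=5 → after 2×micro: 1; S2 reads c2=-1 → after 1×micro: -1 ⇒ (c0=4, c1=1, c2=-1)
[Gauss-Seidel] macro 1: S0 reads c1=3 → after 1×micro: 5; S1 reads c0=5 → after 2×micro: 1; S2 reads c2=2 → after 1×micro: -1 ⇒ (c0=5, c1=1, c2=-1)
[Gauss-Seidel] macro 2: S0 reads c1=1 → after 1×micro: 4; S1 reads c0=4 → after 2×micro: 3; S2 reads c2=-1 → after 1×micro: -1 ⇒ (c0=4, c1=3, c2=-1)
[Gauss-Seidel] macro 3: S0 reads c1=3 → after 1×micro: 5; S1 reads c0=5 → after 2×micro: 1; S2 reads c2=-1 → after 1×micro: -1 ⇒ (c0=5, c1=1, c2=-1)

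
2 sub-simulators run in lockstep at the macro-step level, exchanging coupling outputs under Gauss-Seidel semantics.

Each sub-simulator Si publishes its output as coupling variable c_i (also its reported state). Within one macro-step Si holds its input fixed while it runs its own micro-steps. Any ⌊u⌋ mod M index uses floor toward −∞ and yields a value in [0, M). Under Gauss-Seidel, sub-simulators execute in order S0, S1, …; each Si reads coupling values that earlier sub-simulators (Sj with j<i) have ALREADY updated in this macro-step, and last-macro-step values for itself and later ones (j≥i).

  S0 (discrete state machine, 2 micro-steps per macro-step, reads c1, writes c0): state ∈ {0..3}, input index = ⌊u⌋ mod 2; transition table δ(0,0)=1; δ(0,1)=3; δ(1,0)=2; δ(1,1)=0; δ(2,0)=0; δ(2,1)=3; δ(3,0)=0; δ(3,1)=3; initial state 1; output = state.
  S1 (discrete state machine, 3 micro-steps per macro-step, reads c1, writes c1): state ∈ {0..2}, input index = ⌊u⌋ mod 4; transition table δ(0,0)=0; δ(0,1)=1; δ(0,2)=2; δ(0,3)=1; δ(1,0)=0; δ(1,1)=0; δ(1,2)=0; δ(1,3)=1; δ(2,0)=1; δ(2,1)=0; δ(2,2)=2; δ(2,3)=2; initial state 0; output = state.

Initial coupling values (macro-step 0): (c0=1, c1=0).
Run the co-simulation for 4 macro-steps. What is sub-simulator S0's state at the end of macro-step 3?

S0 state at macro-step 3 = 1

macro 1: S0 reads c1=0 → after 2×micro: 0; S1 reads c1=0 → after 3×micro: 0 ⇒ (c0=0, c1=0)
macro 2: S0 reads c1=0 → after 2×micro: 2; S1 reads c1=0 → after 3×micro: 0 ⇒ (c0=2, c1=0)
macro 3: S0 reads c1=0 → after 2×micro: 1; S1 reads c1=0 → after 3×micro: 0 ⇒ (c0=1, c1=0)
macro 4: S0 reads c1=0 → after 2×micro: 0; S1 reads c1=0 → after 3×micro: 0 ⇒ (c0=0, c1=0)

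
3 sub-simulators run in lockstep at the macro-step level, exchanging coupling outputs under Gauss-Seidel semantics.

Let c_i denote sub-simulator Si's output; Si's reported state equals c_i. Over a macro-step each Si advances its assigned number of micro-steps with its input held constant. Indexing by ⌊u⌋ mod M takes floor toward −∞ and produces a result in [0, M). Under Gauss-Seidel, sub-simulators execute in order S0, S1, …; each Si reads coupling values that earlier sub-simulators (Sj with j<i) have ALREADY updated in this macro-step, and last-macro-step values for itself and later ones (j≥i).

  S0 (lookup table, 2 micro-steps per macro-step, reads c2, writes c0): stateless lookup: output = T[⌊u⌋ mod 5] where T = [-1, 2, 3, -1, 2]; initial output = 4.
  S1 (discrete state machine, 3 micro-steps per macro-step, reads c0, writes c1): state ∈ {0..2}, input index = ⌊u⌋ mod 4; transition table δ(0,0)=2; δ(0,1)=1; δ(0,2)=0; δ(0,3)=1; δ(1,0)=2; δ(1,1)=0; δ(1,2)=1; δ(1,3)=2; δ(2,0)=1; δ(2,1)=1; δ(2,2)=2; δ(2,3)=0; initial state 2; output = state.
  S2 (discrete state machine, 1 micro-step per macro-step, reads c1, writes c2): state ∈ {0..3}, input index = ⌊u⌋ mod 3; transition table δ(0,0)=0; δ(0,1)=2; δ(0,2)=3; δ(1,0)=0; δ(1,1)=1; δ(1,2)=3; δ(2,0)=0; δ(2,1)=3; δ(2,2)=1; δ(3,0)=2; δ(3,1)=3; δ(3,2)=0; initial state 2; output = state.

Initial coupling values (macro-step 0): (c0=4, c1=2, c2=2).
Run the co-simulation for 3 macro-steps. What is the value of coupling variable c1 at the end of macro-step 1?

c1 at macro-step 1 = 2

macro 1: S0 reads c2=2 → after 2×micro: 3; S1 reads c0=3 → after 3×micro: 2; S2 reads c1=2 → after 1×micro: 1 ⇒ (c0=3, c1=2, c2=1)
macro 2: S0 reads c2=1 → after 2×micro: 2; S1 reads c0=2 → after 3×micro: 2; S2 reads c1=2 → after 1×micro: 3 ⇒ (c0=2, c1=2, c2=3)
macro 3: S0 reads c2=3 → after 2×micro: -1; S1 reads c0=-1 → after 3×micro: 2; S2 reads c1=2 → after 1×micro: 0 ⇒ (c0=-1, c1=2, c2=0)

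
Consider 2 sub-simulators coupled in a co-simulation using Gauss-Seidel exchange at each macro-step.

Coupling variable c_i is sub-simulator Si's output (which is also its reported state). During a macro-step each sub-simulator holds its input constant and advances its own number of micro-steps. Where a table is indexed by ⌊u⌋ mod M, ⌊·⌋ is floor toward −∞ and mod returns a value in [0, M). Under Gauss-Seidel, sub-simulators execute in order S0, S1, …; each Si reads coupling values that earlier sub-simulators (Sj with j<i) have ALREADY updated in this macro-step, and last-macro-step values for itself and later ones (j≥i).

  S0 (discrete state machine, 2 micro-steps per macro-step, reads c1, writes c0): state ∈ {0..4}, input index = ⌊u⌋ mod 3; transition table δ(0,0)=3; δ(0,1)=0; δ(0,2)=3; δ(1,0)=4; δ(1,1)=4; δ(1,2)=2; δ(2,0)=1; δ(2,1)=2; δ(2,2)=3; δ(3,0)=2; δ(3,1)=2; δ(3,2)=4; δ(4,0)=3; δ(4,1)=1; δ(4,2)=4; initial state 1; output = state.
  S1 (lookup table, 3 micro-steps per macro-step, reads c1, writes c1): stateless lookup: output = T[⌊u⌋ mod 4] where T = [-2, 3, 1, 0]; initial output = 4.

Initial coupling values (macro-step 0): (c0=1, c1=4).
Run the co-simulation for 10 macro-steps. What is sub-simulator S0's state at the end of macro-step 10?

S0 state at macro-step 10 = 1

macro 1: S0 reads c1=4 → after 2×micro: 1; S1 reads c1=4 → after 3×micro: -2 ⇒ (c0=1, c1=-2)
macro 2: S0 reads c1=-2 → after 2×micro: 1; S1 reads c1=-2 → after 3×micro: 1 ⇒ (c0=1, c1=1)
macro 3: S0 reads c1=1 → after 2×micro: 1; S1 reads c1=1 → after 3×micro: 3 ⇒ (c0=1, c1=3)
macro 4: S0 reads c1=3 → after 2×micro: 3; S1 reads c1=3 → after 3×micro: 0 ⇒ (c0=3, c1=0)
macro 5: S0 reads c1=0 → after 2×micro: 1; S1 reads c1=0 → after 3×micro: -2 ⇒ (c0=1, c1=-2)
macro 6: S0 reads c1=-2 → after 2×micro: 1; S1 reads c1=-2 → after 3×micro: 1 ⇒ (c0=1, c1=1)
macro 7: S0 reads c1=1 → after 2×micro: 1; S1 reads c1=1 → after 3×micro: 3 ⇒ (c0=1, c1=3)
macro 8: S0 reads c1=3 → after 2×micro: 3; S1 reads c1=3 → after 3×micro: 0 ⇒ (c0=3, c1=0)
macro 9: S0 reads c1=0 → after 2×micro: 1; S1 reads c1=0 → after 3×micro: -2 ⇒ (c0=1, c1=-2)
macro 10: S0 reads c1=-2 → after 2×micro: 1; S1 reads c1=-2 → after 3×micro: 1 ⇒ (c0=1, c1=1)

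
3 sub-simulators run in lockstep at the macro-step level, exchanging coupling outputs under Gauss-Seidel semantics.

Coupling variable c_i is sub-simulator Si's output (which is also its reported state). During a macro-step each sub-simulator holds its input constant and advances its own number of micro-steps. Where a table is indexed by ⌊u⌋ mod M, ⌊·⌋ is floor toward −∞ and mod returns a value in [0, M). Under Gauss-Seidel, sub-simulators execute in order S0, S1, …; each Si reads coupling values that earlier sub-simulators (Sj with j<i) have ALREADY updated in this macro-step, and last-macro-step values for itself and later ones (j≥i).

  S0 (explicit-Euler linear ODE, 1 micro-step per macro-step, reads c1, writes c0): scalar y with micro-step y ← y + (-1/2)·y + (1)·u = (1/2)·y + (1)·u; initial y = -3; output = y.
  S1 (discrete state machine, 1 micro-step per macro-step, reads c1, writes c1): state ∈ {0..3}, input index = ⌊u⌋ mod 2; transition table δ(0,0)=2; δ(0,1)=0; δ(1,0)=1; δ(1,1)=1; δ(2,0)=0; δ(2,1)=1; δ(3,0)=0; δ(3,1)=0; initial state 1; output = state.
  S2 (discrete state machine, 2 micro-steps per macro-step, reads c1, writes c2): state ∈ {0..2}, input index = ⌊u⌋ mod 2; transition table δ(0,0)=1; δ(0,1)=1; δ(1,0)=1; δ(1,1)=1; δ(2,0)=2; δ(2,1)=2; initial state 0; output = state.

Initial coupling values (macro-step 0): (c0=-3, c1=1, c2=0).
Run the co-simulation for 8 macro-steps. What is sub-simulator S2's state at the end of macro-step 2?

S2 state at macro-step 2 = 1

macro 1: S0 reads c1=1 → after 1×micro: -1/2; S1 reads c1=1 → after 1×micro: 1; S2 reads c1=1 → after 2×micro: 1 ⇒ (c0=-1/2, c1=1, c2=1)
macro 2: S0 reads c1=1 → after 1×micro: 3/4; S1 reads c1=1 → after 1×micro: 1; S2 reads c1=1 → after 2×micro: 1 ⇒ (c0=3/4, c1=1, c2=1)
macro 3: S0 reads c1=1 → after 1×micro: 11/8; S1 reads c1=1 → after 1×micro: 1; S2 reads c1=1 → after 2×micro: 1 ⇒ (c0=11/8, c1=1, c2=1)
macro 4: S0 reads c1=1 → after 1×micro: 27/16; S1 reads c1=1 → after 1×micro: 1; S2 reads c1=1 → after 2×micro: 1 ⇒ (c0=27/16, c1=1, c2=1)
macro 5: S0 reads c1=1 → after 1×micro: 59/32; S1 reads c1=1 → after 1×micro: 1; S2 reads c1=1 → after 2×micro: 1 ⇒ (c0=59/32, c1=1, c2=1)
macro 6: S0 reads c1=1 → after 1×micro: 123/64; S1 reads c1=1 → after 1×micro: 1; S2 reads c1=1 → after 2×micro: 1 ⇒ (c0=123/64, c1=1, c2=1)
macro 7: S0 reads c1=1 → after 1×micro: 251/128; S1 reads c1=1 → after 1×micro: 1; S2 reads c1=1 → after 2×micro: 1 ⇒ (c0=251/128, c1=1, c2=1)
macro 8: S0 reads c1=1 → after 1×micro: 507/256; S1 reads c1=1 → after 1×micro: 1; S2 reads c1=1 → after 2×micro: 1 ⇒ (c0=507/256, c1=1, c2=1)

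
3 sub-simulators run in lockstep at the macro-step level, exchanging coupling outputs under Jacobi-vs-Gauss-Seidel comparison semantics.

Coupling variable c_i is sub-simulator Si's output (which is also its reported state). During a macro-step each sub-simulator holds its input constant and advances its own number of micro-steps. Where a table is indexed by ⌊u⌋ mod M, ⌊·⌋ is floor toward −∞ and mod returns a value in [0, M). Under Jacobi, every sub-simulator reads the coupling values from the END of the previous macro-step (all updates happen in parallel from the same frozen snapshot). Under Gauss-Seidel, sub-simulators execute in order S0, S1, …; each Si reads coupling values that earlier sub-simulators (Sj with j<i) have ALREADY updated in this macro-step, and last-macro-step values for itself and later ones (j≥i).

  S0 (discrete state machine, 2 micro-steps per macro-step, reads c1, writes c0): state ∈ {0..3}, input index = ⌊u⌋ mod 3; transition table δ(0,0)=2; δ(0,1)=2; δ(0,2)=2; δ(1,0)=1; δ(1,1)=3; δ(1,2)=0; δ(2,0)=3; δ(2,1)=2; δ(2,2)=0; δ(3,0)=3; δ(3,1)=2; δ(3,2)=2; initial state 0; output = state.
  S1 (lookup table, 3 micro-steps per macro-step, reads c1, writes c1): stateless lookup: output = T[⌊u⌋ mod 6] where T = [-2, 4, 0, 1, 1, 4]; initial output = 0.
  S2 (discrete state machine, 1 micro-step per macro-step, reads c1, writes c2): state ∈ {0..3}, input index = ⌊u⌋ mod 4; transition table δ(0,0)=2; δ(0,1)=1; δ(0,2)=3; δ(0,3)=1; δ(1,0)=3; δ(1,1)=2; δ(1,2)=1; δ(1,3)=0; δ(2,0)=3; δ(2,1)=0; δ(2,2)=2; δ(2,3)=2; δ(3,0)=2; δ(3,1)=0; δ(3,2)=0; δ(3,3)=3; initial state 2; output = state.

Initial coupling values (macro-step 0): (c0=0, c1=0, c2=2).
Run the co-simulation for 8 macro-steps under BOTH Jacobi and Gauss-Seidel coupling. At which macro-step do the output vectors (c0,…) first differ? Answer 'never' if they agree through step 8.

first divergence at macro-step: 1

[Jacobi] macro 1: S0 reads c1=0 → after 2×micro: 3; S1 reads c1=0 → after 3×micro: -2; S2 reads c1=0 → after 1×micro: 3 ⇒ (c0=3, c1=-2, c2=3)
[Jacobi] macro 2: S0 reads c1=-2 → after 2×micro: 2; S1 reads c1=-2 → after 3×micro: 1; S2 reads c1=-2 → after 1×micro: 0 ⇒ (c0=2, c1=1, c2=0)
[Jacobi] macro 3: S0 reads c1=1 → after 2×micro: 2; S1 reads c1=1 → after 3×micro: 4; S2 reads c1=1 → after 1×micro: 1 ⇒ (c0=2, c1=4, c2=1)
[Jacobi] macro 4: S0 reads c1=4 → after 2×micro: 2; S1 reads c1=4 → after 3×micro: 1; S2 reads c1=4 → after 1×micro: 3 ⇒ (c0=2, c1=1, c2=3)
[Jacobi] macro 5: S0 reads c1=1 → after 2×micro: 2; S1 reads c1=1 → after 3×micro: 4; S2 reads c1=1 → after 1×micro: 0 ⇒ (c0=2, c1=4, c2=0)
[Jacobi] macro 6: S0 reads c1=4 → after 2×micro: 2; S1 reads c1=4 → after 3×micro: 1; S2 reads c1=4 → after 1×micro: 2 ⇒ (c0=2, c1=1, c2=2)
[Jacobi] macro 7: S0 reads c1=1 → after 2×micro: 2; S1 reads c1=1 → after 3×micro: 4; S2 reads c1=1 → after 1×micro: 0 ⇒ (c0=2, c1=4, c2=0)
[Jacobi] macro 8: S0 reads c1=4 → after 2×micro: 2; S1 reads c1=4 → after 3×micro: 1; S2 reads c1=4 → after 1×micro: 2 ⇒ (c0=2, c1=1, c2=2)
[Gauss-Seidel] macro 1: S0 reads c1=0 → after 2×micro: 3; S1 reads c1=0 → after 3×micro: -2; S2 reads c1=-2 → after 1×micro: 2 ⇒ (c0=3, c1=-2, c2=2)
[Gauss-Seidel] macro 2: S0 reads c1=-2 → after 2×micro: 2; S1 reads c1=-2 → after 3×micro: 1; S2 reads c1=1 → after 1×micro: 0 ⇒ (c0=2, c1=1, c2=0)
[Gauss-Seidel] macro 3: S0 reads c1=1 → after 2×micro: 2; S1 reads c1=1 → after 3×micro: 4; S2 reads c1=4 → after 1×micro: 2 ⇒ (c0=2, c1=4, c2=2)
[Gauss-Seidel] macro 4: S0 reads c1=4 → after 2×micro: 2; S1 reads c1=4 → after 3×micro: 1; S2 reads c1=1 → after 1×micro: 0 ⇒ (c0=2, c1=1, c2=0)
[Gauss-Seidel] macro 5: S0 reads c1=1 → after 2×micro: 2; S1 reads c1=1 → after 3×micro: 4; S2 reads c1=4 → after 1×micro: 2 ⇒ (c0=2, c1=4, c2=2)
[Gauss-Seidel] macro 6: S0 reads c1=4 → after 2×micro: 2; S1 reads c1=4 → after 3×micro: 1; S2 reads c1=1 → after 1×micro: 0 ⇒ (c0=2, c1=1, c2=0)
[Gauss-Seidel] macro 7: S0 reads c1=1 → after 2×micro: 2; S1 reads c1=1 → after 3×micro: 4; S2 reads c1=4 → after 1×micro: 2 ⇒ (c0=2, c1=4, c2=2)
[Gauss-Seidel] macro 8: S0 reads c1=4 → after 2×micro: 2; S1 reads c1=4 → after 3×micro: 1; S2 reads c1=1 → after 1×micro: 0 ⇒ (c0=2, c1=1, c2=0)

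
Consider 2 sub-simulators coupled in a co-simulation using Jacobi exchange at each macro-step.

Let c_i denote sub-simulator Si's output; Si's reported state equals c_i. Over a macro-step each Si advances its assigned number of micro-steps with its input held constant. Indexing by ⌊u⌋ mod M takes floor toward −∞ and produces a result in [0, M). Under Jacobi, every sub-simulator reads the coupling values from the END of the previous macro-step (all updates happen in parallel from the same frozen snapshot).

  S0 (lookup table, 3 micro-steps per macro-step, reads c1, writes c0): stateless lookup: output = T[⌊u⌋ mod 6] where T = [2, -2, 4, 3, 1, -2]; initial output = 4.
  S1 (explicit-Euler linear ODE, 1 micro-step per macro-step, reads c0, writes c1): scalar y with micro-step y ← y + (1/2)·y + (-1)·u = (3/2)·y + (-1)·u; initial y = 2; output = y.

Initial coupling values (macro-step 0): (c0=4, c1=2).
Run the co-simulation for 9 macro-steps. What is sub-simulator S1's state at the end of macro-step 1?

S1 state at macro-step 1 = -1

macro 1: S0 reads c1=2 → after 3×micro: 4; S1 reads c0=4 → after 1×micro: -1 ⇒ (c0=4, c1=-1)
macro 2: S0 reads c1=-1 → after 3×micro: -2; S1 reads c0=4 → after 1×micro: -11/2 ⇒ (c0=-2, c1=-11/2)
macro 3: S0 reads c1=-11/2 → after 3×micro: 2; S1 reads c0=-2 → after 1×micro: -25/4 ⇒ (c0=2, c1=-25/4)
macro 4: S0 reads c1=-25/4 → after 3×micro: -2; S1 reads c0=2 → after 1×micro: -91/8 ⇒ (c0=-2, c1=-91/8)
macro 5: S0 reads c1=-91/8 → after 3×micro: 2; S1 reads c0=-2 → after 1×micro: -241/16 ⇒ (c0=2, c1=-241/16)
macro 6: S0 reads c1=-241/16 → after 3×micro: 4; S1 reads c0=2 → after 1×micro: -787/32 ⇒ (c0=4, c1=-787/32)
macro 7: S0 reads c1=-787/32 → after 3×micro: -2; S1 reads c0=4 → after 1×micro: -2617/64 ⇒ (c0=-2, c1=-2617/64)
macro 8: S0 reads c1=-2617/64 → after 3×micro: -2; S1 reads c0=-2 → after 1×micro: -7595/128 ⇒ (c0=-2, c1=-7595/128)
macro 9: S0 reads c1=-7595/128 → after 3×micro: 2; S1 reads c0=-2 → after 1×micro: -22273/256 ⇒ (c0=2, c1=-22273/256)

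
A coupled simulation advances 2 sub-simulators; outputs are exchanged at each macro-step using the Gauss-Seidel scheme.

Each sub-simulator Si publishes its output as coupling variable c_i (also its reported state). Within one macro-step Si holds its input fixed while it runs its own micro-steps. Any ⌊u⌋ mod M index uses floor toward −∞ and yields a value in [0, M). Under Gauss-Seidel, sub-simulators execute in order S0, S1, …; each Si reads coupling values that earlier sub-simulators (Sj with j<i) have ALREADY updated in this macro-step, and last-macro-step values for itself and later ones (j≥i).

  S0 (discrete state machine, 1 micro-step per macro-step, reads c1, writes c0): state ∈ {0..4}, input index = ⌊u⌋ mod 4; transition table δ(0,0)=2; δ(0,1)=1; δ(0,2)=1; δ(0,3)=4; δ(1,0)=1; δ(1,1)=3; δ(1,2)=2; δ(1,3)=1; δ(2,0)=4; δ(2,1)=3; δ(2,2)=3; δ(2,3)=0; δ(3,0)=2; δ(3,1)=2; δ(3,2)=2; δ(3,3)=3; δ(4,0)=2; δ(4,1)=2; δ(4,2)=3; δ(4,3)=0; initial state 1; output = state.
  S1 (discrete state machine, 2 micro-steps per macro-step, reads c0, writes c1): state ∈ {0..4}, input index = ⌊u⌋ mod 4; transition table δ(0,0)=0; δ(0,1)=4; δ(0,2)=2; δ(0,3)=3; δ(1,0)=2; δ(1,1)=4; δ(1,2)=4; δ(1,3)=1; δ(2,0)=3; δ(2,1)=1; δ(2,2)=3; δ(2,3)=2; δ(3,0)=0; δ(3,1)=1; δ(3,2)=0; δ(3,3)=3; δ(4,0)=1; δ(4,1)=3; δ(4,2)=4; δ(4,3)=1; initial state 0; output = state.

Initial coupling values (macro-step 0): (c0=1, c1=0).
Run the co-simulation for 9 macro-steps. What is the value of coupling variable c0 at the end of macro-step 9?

macro 1: S0 reads c1=0 → after 1×micro: 1; S1 reads c0=1 → after 2×micro: 3 ⇒ (c0=1, c1=3)
macro 2: S0 reads c1=3 → after 1×micro: 1; S1 reads c0=1 → after 2×micro: 4 ⇒ (c0=1, c1=4)
macro 3: S0 reads c1=4 → after 1×micro: 1; S1 reads c0=1 → after 2×micro: 1 ⇒ (c0=1, c1=1)
macro 4: S0 reads c1=1 → after 1×micro: 3; S1 reads c0=3 → after 2×micro: 1 ⇒ (c0=3, c1=1)
macro 5: S0 reads c1=1 → after 1×micro: 2; S1 reads c0=2 → after 2×micro: 4 ⇒ (c0=2, c1=4)
macro 6: S0 reads c1=4 → after 1×micro: 4; S1 reads c0=4 → after 2×micro: 2 ⇒ (c0=4, c1=2)
macro 7: S0 reads c1=2 → after 1×micro: 3; S1 reads c0=3 → after 2×micro: 2 ⇒ (c0=3, c1=2)
macro 8: S0 reads c1=2 → after 1×micro: 2; S1 reads c0=2 → after 2×micro: 0 ⇒ (c0=2, c1=0)
macro 9: S0 reads c1=0 → after 1×micro: 4; S1 reads c0=4 → after 2×micro: 0 ⇒ (c0=4, c1=0)

c0 at macro-step 9 = 4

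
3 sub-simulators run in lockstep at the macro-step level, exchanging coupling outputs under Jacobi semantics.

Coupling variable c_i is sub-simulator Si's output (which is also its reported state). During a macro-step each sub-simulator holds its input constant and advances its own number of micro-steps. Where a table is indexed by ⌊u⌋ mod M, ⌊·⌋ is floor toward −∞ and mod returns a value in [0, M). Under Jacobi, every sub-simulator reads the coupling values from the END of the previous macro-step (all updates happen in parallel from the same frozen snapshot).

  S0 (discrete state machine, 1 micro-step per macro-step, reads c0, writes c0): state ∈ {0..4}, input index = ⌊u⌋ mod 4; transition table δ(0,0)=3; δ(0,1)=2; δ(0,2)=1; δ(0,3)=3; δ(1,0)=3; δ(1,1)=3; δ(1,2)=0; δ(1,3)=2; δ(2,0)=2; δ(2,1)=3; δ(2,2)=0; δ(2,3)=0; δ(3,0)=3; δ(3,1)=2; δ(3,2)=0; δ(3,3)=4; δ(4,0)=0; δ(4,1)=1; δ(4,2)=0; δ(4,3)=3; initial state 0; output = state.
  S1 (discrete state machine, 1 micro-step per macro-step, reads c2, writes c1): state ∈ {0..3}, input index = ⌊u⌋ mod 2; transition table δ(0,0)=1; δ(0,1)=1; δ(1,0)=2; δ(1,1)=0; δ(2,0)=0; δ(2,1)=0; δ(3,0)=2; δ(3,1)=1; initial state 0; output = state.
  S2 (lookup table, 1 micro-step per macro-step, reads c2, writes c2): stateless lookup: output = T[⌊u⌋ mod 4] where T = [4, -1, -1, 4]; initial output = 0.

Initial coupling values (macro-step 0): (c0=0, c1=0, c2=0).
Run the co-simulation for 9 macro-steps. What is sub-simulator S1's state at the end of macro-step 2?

S1 state at macro-step 2 = 2

macro 1: S0 reads c0=0 → after 1×micro: 3; S1 reads c2=0 → after 1×micro: 1; S2 reads c2=0 → after 1×micro: 4 ⇒ (c0=3, c1=1, c2=4)
macro 2: S0 reads c0=3 → after 1×micro: 4; S1 reads c2=4 → after 1×micro: 2; S2 reads c2=4 → after 1×micro: 4 ⇒ (c0=4, c1=2, c2=4)
macro 3: S0 reads c0=4 → after 1×micro: 0; S1 reads c2=4 → after 1×micro: 0; S2 reads c2=4 → after 1×micro: 4 ⇒ (c0=0, c1=0, c2=4)
macro 4: S0 reads c0=0 → after 1×micro: 3; S1 reads c2=4 → after 1×micro: 1; S2 reads c2=4 → after 1×micro: 4 ⇒ (c0=3, c1=1, c2=4)
macro 5: S0 reads c0=3 → after 1×micro: 4; S1 reads c2=4 → after 1×micro: 2; S2 reads c2=4 → after 1×micro: 4 ⇒ (c0=4, c1=2, c2=4)
macro 6: S0 reads c0=4 → after 1×micro: 0; S1 reads c2=4 → after 1×micro: 0; S2 reads c2=4 → after 1×micro: 4 ⇒ (c0=0, c1=0, c2=4)
macro 7: S0 reads c0=0 → after 1×micro: 3; S1 reads c2=4 → after 1×micro: 1; S2 reads c2=4 → after 1×micro: 4 ⇒ (c0=3, c1=1, c2=4)
macro 8: S0 reads c0=3 → after 1×micro: 4; S1 reads c2=4 → after 1×micro: 2; S2 reads c2=4 → after 1×micro: 4 ⇒ (c0=4, c1=2, c2=4)
macro 9: S0 reads c0=4 → after 1×micro: 0; S1 reads c2=4 → after 1×micro: 0; S2 reads c2=4 → after 1×micro: 4 ⇒ (c0=0, c1=0, c2=4)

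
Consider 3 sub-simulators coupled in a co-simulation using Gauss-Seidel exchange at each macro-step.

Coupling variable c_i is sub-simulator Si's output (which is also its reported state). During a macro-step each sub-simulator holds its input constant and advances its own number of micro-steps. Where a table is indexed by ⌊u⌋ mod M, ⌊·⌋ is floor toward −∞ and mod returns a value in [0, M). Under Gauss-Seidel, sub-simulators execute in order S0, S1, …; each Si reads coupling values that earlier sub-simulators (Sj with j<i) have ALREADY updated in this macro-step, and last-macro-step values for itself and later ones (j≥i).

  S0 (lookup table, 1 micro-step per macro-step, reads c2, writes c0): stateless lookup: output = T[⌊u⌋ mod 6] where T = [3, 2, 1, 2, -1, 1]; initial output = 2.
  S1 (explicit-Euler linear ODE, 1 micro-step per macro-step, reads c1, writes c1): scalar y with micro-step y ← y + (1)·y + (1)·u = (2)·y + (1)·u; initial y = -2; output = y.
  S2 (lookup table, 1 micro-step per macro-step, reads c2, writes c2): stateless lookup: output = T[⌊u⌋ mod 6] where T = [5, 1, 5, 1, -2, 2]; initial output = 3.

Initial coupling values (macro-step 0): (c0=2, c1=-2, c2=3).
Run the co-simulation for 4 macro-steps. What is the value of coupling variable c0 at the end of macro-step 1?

macro 1: S0 reads c2=3 → after 1×micro: 2; S1 reads c1=-2 → after 1×micro: -6; S2 reads c2=3 → after 1×micro: 1 ⇒ (c0=2, c1=-6, c2=1)
macro 2: S0 reads c2=1 → after 1×micro: 2; S1 reads c1=-6 → after 1×micro: -18; S2 reads c2=1 → after 1×micro: 1 ⇒ (c0=2, c1=-18, c2=1)
macro 3: S0 reads c2=1 → after 1×micro: 2; S1 reads c1=-18 → after 1×micro: -54; S2 reads c2=1 → after 1×micro: 1 ⇒ (c0=2, c1=-54, c2=1)
macro 4: S0 reads c2=1 → after 1×micro: 2; S1 reads c1=-54 → after 1×micro: -162; S2 reads c2=1 → after 1×micro: 1 ⇒ (c0=2, c1=-162, c2=1)

c0 at macro-step 1 = 2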